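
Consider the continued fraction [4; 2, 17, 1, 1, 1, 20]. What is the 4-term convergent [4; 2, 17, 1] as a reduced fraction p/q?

166/37

Compute successive convergents:
a_0 = 4: 4/1
a_1 = 2: 9/2
a_2 = 17: 157/35
a_3 = 1: 166/37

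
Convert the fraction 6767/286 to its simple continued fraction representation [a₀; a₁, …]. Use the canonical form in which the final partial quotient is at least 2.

⌊6767/286⌋ = 23, remainder 189
⌊286/189⌋ = 1, remainder 97
⌊189/97⌋ = 1, remainder 92
⌊97/92⌋ = 1, remainder 5
⌊92/5⌋ = 18, remainder 2
⌊5/2⌋ = 2, remainder 1
⌊2/1⌋ = 2, remainder 0

[23; 1, 1, 1, 18, 2, 2]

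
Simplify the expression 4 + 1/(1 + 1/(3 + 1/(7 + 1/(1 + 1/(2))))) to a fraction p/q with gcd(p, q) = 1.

Start with 2.
1 + 1/(2/1) = 1 + 1/2 = 3/2
7 + 1/(3/2) = 7 + 2/3 = 23/3
3 + 1/(23/3) = 3 + 3/23 = 72/23
1 + 1/(72/23) = 1 + 23/72 = 95/72
4 + 1/(95/72) = 4 + 72/95 = 452/95

452/95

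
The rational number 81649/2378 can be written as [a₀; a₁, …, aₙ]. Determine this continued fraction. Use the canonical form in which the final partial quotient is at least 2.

Run the Euclidean algorithm, recording each quotient:
⌊81649/2378⌋ = 34, remainder 797
⌊2378/797⌋ = 2, remainder 784
⌊797/784⌋ = 1, remainder 13
⌊784/13⌋ = 60, remainder 4
⌊13/4⌋ = 3, remainder 1
⌊4/1⌋ = 4, remainder 0

[34; 2, 1, 60, 3, 4]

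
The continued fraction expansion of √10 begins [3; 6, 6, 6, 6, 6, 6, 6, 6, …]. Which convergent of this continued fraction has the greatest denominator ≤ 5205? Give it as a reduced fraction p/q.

a_0 = 3: 3/1  (≤ bound)
a_1 = 6: 19/6  (≤ bound)
a_2 = 6: 117/37  (≤ bound)
a_3 = 6: 721/228  (≤ bound)
a_4 = 6: 4443/1405  (≤ bound)
a_5 = 6: 27379/8658  (> 5205, stop)

4443/1405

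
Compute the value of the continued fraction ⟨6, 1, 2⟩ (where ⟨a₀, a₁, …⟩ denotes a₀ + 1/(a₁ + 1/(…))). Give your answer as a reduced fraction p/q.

20/3

Start with 2.
1 + 1/(2/1) = 1 + 1/2 = 3/2
6 + 1/(3/2) = 6 + 2/3 = 20/3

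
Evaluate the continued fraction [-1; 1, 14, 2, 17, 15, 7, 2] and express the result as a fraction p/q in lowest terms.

Build up convergents one term at a time:
a_0 = -1: -1/1
a_1 = 1: 0/1
a_2 = 14: -1/15
a_3 = 2: -2/31
a_4 = 17: -35/542
a_5 = 15: -527/8161
a_6 = 7: -3724/57669
a_7 = 2: -7975/123499

-7975/123499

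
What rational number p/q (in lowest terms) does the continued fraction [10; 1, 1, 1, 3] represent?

117/11

Start with 3.
1 + 1/(3/1) = 1 + 1/3 = 4/3
1 + 1/(4/3) = 1 + 3/4 = 7/4
1 + 1/(7/4) = 1 + 4/7 = 11/7
10 + 1/(11/7) = 10 + 7/11 = 117/11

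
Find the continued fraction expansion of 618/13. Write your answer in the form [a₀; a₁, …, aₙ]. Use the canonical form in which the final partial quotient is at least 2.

[47; 1, 1, 6]

618 ÷ 13 → quotient 47, remainder 7
13 ÷ 7 → quotient 1, remainder 6
7 ÷ 6 → quotient 1, remainder 1
6 ÷ 1 → quotient 6, remainder 0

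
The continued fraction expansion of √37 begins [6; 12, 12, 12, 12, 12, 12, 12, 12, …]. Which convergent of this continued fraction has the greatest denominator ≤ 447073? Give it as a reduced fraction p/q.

1555849/255780

a_0 = 6: 6/1  (≤ bound)
a_1 = 12: 73/12  (≤ bound)
a_2 = 12: 882/145  (≤ bound)
a_3 = 12: 10657/1752  (≤ bound)
a_4 = 12: 128766/21169  (≤ bound)
a_5 = 12: 1555849/255780  (≤ bound)
a_6 = 12: 18798954/3090529  (> 447073, stop)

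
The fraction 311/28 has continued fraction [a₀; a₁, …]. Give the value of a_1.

9

311 ÷ 28 → quotient 11, remainder 3
28 ÷ 3 → quotient 9, remainder 1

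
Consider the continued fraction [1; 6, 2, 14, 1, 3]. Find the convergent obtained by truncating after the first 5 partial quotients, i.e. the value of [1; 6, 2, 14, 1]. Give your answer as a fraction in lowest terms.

232/201

a_0 = 1: 1/1
a_1 = 6: 7/6
a_2 = 2: 15/13
a_3 = 14: 217/188
a_4 = 1: 232/201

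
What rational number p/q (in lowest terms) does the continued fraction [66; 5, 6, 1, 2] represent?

6818/103

Start with 2.
1 + 1/(2/1) = 1 + 1/2 = 3/2
6 + 1/(3/2) = 6 + 2/3 = 20/3
5 + 1/(20/3) = 5 + 3/20 = 103/20
66 + 1/(103/20) = 66 + 20/103 = 6818/103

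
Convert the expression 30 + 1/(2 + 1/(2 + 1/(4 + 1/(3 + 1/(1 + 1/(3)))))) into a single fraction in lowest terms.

10643/350

a_0 = 30: 30/1
a_1 = 2: 61/2
a_2 = 2: 152/5
a_3 = 4: 669/22
a_4 = 3: 2159/71
a_5 = 1: 2828/93
a_6 = 3: 10643/350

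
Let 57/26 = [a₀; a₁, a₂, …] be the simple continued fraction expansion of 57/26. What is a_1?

⌊57/26⌋ = 2, remainder 5
⌊26/5⌋ = 5, remainder 1

5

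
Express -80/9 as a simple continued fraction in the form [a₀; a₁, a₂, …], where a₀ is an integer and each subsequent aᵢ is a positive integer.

-80 = -9·9 + 1, so a_0 = -9
9 = 9·1 + 0, so a_1 = 9

[-9; 9]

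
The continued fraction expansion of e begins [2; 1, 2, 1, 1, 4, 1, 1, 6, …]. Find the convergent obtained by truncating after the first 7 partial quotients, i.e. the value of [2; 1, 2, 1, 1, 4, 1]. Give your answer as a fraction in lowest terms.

a_0 = 2: 2/1
a_1 = 1: 3/1
a_2 = 2: 8/3
a_3 = 1: 11/4
a_4 = 1: 19/7
a_5 = 4: 87/32
a_6 = 1: 106/39

106/39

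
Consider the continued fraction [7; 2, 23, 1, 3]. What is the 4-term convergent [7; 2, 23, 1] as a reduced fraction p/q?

367/49

Compute successive convergents:
a_0 = 7: 7/1
a_1 = 2: 15/2
a_2 = 23: 352/47
a_3 = 1: 367/49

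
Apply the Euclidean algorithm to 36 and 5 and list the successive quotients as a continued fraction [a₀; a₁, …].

Repeatedly divide and take the remainder:
36 ÷ 5 → quotient 7, remainder 1
5 ÷ 1 → quotient 5, remainder 0

[7; 5]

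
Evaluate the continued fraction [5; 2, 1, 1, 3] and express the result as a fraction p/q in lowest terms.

97/18

a_0 = 5: 5/1
a_1 = 2: 11/2
a_2 = 1: 16/3
a_3 = 1: 27/5
a_4 = 3: 97/18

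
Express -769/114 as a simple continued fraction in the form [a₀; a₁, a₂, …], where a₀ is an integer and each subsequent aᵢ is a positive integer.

[-7; 3, 1, 13, 2]

-769 ÷ 114 → quotient -7, remainder 29
114 ÷ 29 → quotient 3, remainder 27
29 ÷ 27 → quotient 1, remainder 2
27 ÷ 2 → quotient 13, remainder 1
2 ÷ 1 → quotient 2, remainder 0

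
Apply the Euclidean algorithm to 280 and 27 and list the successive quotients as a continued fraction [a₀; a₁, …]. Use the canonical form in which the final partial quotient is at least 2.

[10; 2, 1, 2, 3]

Apply division with remainder until the remainder is 0:
280 ÷ 27 → quotient 10, remainder 10
27 ÷ 10 → quotient 2, remainder 7
10 ÷ 7 → quotient 1, remainder 3
7 ÷ 3 → quotient 2, remainder 1
3 ÷ 1 → quotient 3, remainder 0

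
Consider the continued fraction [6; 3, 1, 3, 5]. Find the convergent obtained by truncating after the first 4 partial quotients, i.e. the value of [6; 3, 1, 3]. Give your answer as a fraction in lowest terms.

a_0 = 6: 6/1
a_1 = 3: 19/3
a_2 = 1: 25/4
a_3 = 3: 94/15

94/15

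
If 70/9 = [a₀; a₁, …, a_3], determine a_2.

Repeatedly divide and take the remainder:
70 = 7·9 + 7, so a_0 = 7
9 = 1·7 + 2, so a_1 = 1
7 = 3·2 + 1, so a_2 = 3

3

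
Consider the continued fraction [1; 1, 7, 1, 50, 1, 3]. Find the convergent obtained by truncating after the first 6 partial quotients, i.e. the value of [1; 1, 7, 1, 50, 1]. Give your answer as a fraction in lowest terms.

882/467

a_0 = 1: 1/1
a_1 = 1: 2/1
a_2 = 7: 15/8
a_3 = 1: 17/9
a_4 = 50: 865/458
a_5 = 1: 882/467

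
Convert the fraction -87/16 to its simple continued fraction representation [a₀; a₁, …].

Apply division with remainder until the remainder is 0:
⌊-87/16⌋ = -6, remainder 9
⌊16/9⌋ = 1, remainder 7
⌊9/7⌋ = 1, remainder 2
⌊7/2⌋ = 3, remainder 1
⌊2/1⌋ = 2, remainder 0

[-6; 1, 1, 3, 2]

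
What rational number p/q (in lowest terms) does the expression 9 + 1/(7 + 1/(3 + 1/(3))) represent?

Build up convergents one term at a time:
a_0 = 9: 9/1
a_1 = 7: 64/7
a_2 = 3: 201/22
a_3 = 3: 667/73

667/73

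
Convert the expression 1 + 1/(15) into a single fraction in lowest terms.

a_0 = 1: 1/1
a_1 = 15: 16/15

16/15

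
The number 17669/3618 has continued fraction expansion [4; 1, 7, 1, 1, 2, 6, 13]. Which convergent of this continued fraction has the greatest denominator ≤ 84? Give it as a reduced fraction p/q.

210/43

List convergents until the denominator exceeds the bound:
a_0 = 4: 4/1  (≤ bound)
a_1 = 1: 5/1  (≤ bound)
a_2 = 7: 39/8  (≤ bound)
a_3 = 1: 44/9  (≤ bound)
a_4 = 1: 83/17  (≤ bound)
a_5 = 2: 210/43  (≤ bound)
a_6 = 6: 1343/275  (> 84, stop)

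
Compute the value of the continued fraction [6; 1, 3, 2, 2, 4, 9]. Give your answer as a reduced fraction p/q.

Use the convergent recurrence hₖ = aₖ·hₖ₋₁ + hₖ₋₂ (and likewise for the denominators kₖ):
a_0 = 6: 6/1
a_1 = 1: 7/1
a_2 = 3: 27/4
a_3 = 2: 61/9
a_4 = 2: 149/22
a_5 = 4: 657/97
a_6 = 9: 6062/895

6062/895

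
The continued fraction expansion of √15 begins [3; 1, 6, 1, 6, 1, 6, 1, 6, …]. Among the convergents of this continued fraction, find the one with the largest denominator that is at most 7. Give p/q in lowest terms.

27/7

a_0 = 3: 3/1  (≤ bound)
a_1 = 1: 4/1  (≤ bound)
a_2 = 6: 27/7  (≤ bound)
a_3 = 1: 31/8  (> 7, stop)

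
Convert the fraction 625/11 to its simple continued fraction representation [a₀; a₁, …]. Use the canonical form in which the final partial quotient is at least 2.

[56; 1, 4, 2]

Run the Euclidean algorithm, recording each quotient:
625 = 56·11 + 9, so a_0 = 56
11 = 1·9 + 2, so a_1 = 1
9 = 4·2 + 1, so a_2 = 4
2 = 2·1 + 0, so a_3 = 2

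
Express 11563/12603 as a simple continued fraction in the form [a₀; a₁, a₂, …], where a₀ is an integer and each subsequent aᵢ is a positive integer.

[0; 1, 11, 8, 2, 5, 11]

11563 = 0·12603 + 11563, so a_0 = 0
12603 = 1·11563 + 1040, so a_1 = 1
11563 = 11·1040 + 123, so a_2 = 11
1040 = 8·123 + 56, so a_3 = 8
123 = 2·56 + 11, so a_4 = 2
56 = 5·11 + 1, so a_5 = 5
11 = 11·1 + 0, so a_6 = 11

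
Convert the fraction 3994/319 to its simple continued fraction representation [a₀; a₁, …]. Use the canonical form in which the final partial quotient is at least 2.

Apply division with remainder until the remainder is 0:
⌊3994/319⌋ = 12, remainder 166
⌊319/166⌋ = 1, remainder 153
⌊166/153⌋ = 1, remainder 13
⌊153/13⌋ = 11, remainder 10
⌊13/10⌋ = 1, remainder 3
⌊10/3⌋ = 3, remainder 1
⌊3/1⌋ = 3, remainder 0

[12; 1, 1, 11, 1, 3, 3]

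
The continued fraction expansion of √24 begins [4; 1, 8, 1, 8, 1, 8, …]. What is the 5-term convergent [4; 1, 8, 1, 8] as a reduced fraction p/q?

a_0 = 4: 4/1
a_1 = 1: 5/1
a_2 = 8: 44/9
a_3 = 1: 49/10
a_4 = 8: 436/89

436/89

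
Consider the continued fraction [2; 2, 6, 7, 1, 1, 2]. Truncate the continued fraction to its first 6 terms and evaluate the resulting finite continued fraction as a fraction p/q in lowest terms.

490/199

Start with 1.
1 + 1/(1/1) = 1 + 1/1 = 2/1
7 + 1/(2/1) = 7 + 1/2 = 15/2
6 + 1/(15/2) = 6 + 2/15 = 92/15
2 + 1/(92/15) = 2 + 15/92 = 199/92
2 + 1/(199/92) = 2 + 92/199 = 490/199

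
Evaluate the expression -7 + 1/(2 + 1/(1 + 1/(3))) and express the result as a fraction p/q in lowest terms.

-73/11

Work from the innermost term outward:
Start with 3.
1 + 1/(3/1) = 1 + 1/3 = 4/3
2 + 1/(4/3) = 2 + 3/4 = 11/4
-7 + 1/(11/4) = -7 + 4/11 = -73/11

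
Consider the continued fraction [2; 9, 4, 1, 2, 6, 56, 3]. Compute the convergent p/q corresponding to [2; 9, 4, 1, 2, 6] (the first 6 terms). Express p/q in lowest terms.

1729/820

Collapse the nested fraction from the inside out:
Start with 6.
2 + 1/(6/1) = 2 + 1/6 = 13/6
1 + 1/(13/6) = 1 + 6/13 = 19/13
4 + 1/(19/13) = 4 + 13/19 = 89/19
9 + 1/(89/19) = 9 + 19/89 = 820/89
2 + 1/(820/89) = 2 + 89/820 = 1729/820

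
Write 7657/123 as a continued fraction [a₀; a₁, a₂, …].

⌊7657/123⌋ = 62, remainder 31
⌊123/31⌋ = 3, remainder 30
⌊31/30⌋ = 1, remainder 1
⌊30/1⌋ = 30, remainder 0

[62; 3, 1, 30]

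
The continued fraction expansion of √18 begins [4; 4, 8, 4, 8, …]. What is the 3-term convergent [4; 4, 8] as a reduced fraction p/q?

Work from the innermost term outward:
Start with 8.
4 + 1/(8/1) = 4 + 1/8 = 33/8
4 + 1/(33/8) = 4 + 8/33 = 140/33

140/33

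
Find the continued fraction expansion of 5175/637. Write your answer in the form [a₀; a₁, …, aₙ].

Run the Euclidean algorithm, recording each quotient:
5175 ÷ 637 → quotient 8, remainder 79
637 ÷ 79 → quotient 8, remainder 5
79 ÷ 5 → quotient 15, remainder 4
5 ÷ 4 → quotient 1, remainder 1
4 ÷ 1 → quotient 4, remainder 0

[8; 8, 15, 1, 4]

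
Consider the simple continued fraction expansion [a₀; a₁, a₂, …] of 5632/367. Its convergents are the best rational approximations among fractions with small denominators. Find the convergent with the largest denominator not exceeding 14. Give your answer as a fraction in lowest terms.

46/3

a_0 = 15: 15/1  (≤ bound)
a_1 = 2: 31/2  (≤ bound)
a_2 = 1: 46/3  (≤ bound)
a_3 = 8: 399/26  (> 14, stop)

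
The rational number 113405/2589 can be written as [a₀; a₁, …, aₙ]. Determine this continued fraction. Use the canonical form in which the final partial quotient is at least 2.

113405 = 43·2589 + 2078, so a_0 = 43
2589 = 1·2078 + 511, so a_1 = 1
2078 = 4·511 + 34, so a_2 = 4
511 = 15·34 + 1, so a_3 = 15
34 = 34·1 + 0, so a_4 = 34

[43; 1, 4, 15, 34]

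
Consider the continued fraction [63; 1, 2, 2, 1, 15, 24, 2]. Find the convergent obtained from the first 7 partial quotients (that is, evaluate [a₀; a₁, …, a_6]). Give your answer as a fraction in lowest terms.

240661/3778

a_0 = 63: 63/1
a_1 = 1: 64/1
a_2 = 2: 191/3
a_3 = 2: 446/7
a_4 = 1: 637/10
a_5 = 15: 10001/157
a_6 = 24: 240661/3778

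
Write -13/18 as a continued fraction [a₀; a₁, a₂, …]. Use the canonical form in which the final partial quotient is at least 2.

-13 = -1·18 + 5, so a_0 = -1
18 = 3·5 + 3, so a_1 = 3
5 = 1·3 + 2, so a_2 = 1
3 = 1·2 + 1, so a_3 = 1
2 = 2·1 + 0, so a_4 = 2

[-1; 3, 1, 1, 2]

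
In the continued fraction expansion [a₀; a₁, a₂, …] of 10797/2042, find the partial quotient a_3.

11

10797 = 5·2042 + 587, so a_0 = 5
2042 = 3·587 + 281, so a_1 = 3
587 = 2·281 + 25, so a_2 = 2
281 = 11·25 + 6, so a_3 = 11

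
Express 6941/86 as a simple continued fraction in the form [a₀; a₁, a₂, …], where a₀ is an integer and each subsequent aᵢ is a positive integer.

[80; 1, 2, 2, 3, 1, 2]

Run the Euclidean algorithm, recording each quotient:
6941 = 80·86 + 61, so a_0 = 80
86 = 1·61 + 25, so a_1 = 1
61 = 2·25 + 11, so a_2 = 2
25 = 2·11 + 3, so a_3 = 2
11 = 3·3 + 2, so a_4 = 3
3 = 1·2 + 1, so a_5 = 1
2 = 2·1 + 0, so a_6 = 2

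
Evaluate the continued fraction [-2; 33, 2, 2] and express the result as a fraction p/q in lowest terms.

-329/167

Build up convergents one term at a time:
a_0 = -2: -2/1
a_1 = 33: -65/33
a_2 = 2: -132/67
a_3 = 2: -329/167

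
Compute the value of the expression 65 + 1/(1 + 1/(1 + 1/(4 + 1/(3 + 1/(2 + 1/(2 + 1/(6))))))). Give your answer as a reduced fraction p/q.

68502/1045

Work from the innermost term outward:
Start with 6.
2 + 1/(6/1) = 2 + 1/6 = 13/6
2 + 1/(13/6) = 2 + 6/13 = 32/13
3 + 1/(32/13) = 3 + 13/32 = 109/32
4 + 1/(109/32) = 4 + 32/109 = 468/109
1 + 1/(468/109) = 1 + 109/468 = 577/468
1 + 1/(577/468) = 1 + 468/577 = 1045/577
65 + 1/(1045/577) = 65 + 577/1045 = 68502/1045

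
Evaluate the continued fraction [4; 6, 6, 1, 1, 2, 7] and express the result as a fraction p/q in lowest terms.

a_0 = 4: 4/1
a_1 = 6: 25/6
a_2 = 6: 154/37
a_3 = 1: 179/43
a_4 = 1: 333/80
a_5 = 2: 845/203
a_6 = 7: 6248/1501

6248/1501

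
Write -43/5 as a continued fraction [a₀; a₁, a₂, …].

[-9; 2, 2]

Run the Euclidean algorithm, recording each quotient:
-43 = -9·5 + 2, so a_0 = -9
5 = 2·2 + 1, so a_1 = 2
2 = 2·1 + 0, so a_2 = 2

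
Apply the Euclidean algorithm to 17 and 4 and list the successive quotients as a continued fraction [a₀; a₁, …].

[4; 4]

17 = 4·4 + 1, so a_0 = 4
4 = 4·1 + 0, so a_1 = 4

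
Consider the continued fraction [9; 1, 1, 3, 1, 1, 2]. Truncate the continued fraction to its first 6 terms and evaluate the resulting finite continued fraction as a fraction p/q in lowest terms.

Compute successive convergents:
a_0 = 9: 9/1
a_1 = 1: 10/1
a_2 = 1: 19/2
a_3 = 3: 67/7
a_4 = 1: 86/9
a_5 = 1: 153/16

153/16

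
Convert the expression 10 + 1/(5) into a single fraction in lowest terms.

51/5

Start with 5.
10 + 1/(5/1) = 10 + 1/5 = 51/5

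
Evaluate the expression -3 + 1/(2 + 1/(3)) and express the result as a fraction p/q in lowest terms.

-18/7

Start with 3.
2 + 1/(3/1) = 2 + 1/3 = 7/3
-3 + 1/(7/3) = -3 + 3/7 = -18/7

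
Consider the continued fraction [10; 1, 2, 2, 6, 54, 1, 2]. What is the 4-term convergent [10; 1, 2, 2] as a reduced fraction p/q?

75/7

Collapse the nested fraction from the inside out:
Start with 2.
2 + 1/(2/1) = 2 + 1/2 = 5/2
1 + 1/(5/2) = 1 + 2/5 = 7/5
10 + 1/(7/5) = 10 + 5/7 = 75/7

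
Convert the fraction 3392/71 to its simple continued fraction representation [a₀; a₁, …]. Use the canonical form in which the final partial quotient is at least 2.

[47; 1, 3, 2, 3, 2]

3392 ÷ 71 → quotient 47, remainder 55
71 ÷ 55 → quotient 1, remainder 16
55 ÷ 16 → quotient 3, remainder 7
16 ÷ 7 → quotient 2, remainder 2
7 ÷ 2 → quotient 3, remainder 1
2 ÷ 1 → quotient 2, remainder 0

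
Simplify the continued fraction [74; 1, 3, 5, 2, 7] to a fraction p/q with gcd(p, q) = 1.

Build up convergents one term at a time:
a_0 = 74: 74/1
a_1 = 1: 75/1
a_2 = 3: 299/4
a_3 = 5: 1570/21
a_4 = 2: 3439/46
a_5 = 7: 25643/343

25643/343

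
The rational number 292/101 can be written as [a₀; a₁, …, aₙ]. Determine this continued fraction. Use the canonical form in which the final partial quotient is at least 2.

[2; 1, 8, 5, 2]

Repeatedly divide and take the remainder:
292 = 2·101 + 90, so a_0 = 2
101 = 1·90 + 11, so a_1 = 1
90 = 8·11 + 2, so a_2 = 8
11 = 5·2 + 1, so a_3 = 5
2 = 2·1 + 0, so a_4 = 2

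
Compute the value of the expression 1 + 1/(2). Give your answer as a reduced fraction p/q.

Start with 2.
1 + 1/(2/1) = 1 + 1/2 = 3/2

3/2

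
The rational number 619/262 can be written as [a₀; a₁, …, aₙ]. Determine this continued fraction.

[2; 2, 1, 3, 7, 1, 2]

619 = 2·262 + 95, so a_0 = 2
262 = 2·95 + 72, so a_1 = 2
95 = 1·72 + 23, so a_2 = 1
72 = 3·23 + 3, so a_3 = 3
23 = 7·3 + 2, so a_4 = 7
3 = 1·2 + 1, so a_5 = 1
2 = 2·1 + 0, so a_6 = 2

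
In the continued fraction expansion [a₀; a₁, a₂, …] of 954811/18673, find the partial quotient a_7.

8

Run the Euclidean algorithm, recording each quotient:
⌊954811/18673⌋ = 51, remainder 2488
⌊18673/2488⌋ = 7, remainder 1257
⌊2488/1257⌋ = 1, remainder 1231
⌊1257/1231⌋ = 1, remainder 26
⌊1231/26⌋ = 47, remainder 9
⌊26/9⌋ = 2, remainder 8
⌊9/8⌋ = 1, remainder 1
⌊8/1⌋ = 8, remainder 0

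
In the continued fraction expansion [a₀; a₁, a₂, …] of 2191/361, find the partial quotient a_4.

1

⌊2191/361⌋ = 6, remainder 25
⌊361/25⌋ = 14, remainder 11
⌊25/11⌋ = 2, remainder 3
⌊11/3⌋ = 3, remainder 2
⌊3/2⌋ = 1, remainder 1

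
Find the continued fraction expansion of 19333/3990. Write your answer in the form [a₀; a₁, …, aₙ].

⌊19333/3990⌋ = 4, remainder 3373
⌊3990/3373⌋ = 1, remainder 617
⌊3373/617⌋ = 5, remainder 288
⌊617/288⌋ = 2, remainder 41
⌊288/41⌋ = 7, remainder 1
⌊41/1⌋ = 41, remainder 0

[4; 1, 5, 2, 7, 41]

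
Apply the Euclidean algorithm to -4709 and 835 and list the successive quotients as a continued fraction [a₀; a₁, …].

Apply division with remainder until the remainder is 0:
-4709 = -6·835 + 301, so a_0 = -6
835 = 2·301 + 233, so a_1 = 2
301 = 1·233 + 68, so a_2 = 1
233 = 3·68 + 29, so a_3 = 3
68 = 2·29 + 10, so a_4 = 2
29 = 2·10 + 9, so a_5 = 2
10 = 1·9 + 1, so a_6 = 1
9 = 9·1 + 0, so a_7 = 9

[-6; 2, 1, 3, 2, 2, 1, 9]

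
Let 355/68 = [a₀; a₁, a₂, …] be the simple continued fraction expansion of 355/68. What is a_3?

355 = 5·68 + 15, so a_0 = 5
68 = 4·15 + 8, so a_1 = 4
15 = 1·8 + 7, so a_2 = 1
8 = 1·7 + 1, so a_3 = 1

1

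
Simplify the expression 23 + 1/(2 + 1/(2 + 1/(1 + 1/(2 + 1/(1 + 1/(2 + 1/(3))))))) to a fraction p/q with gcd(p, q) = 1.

5598/239

a_0 = 23: 23/1
a_1 = 2: 47/2
a_2 = 2: 117/5
a_3 = 1: 164/7
a_4 = 2: 445/19
a_5 = 1: 609/26
a_6 = 2: 1663/71
a_7 = 3: 5598/239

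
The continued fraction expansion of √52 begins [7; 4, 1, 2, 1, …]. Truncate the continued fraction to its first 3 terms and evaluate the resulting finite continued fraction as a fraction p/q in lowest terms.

36/5

Start with 1.
4 + 1/(1/1) = 4 + 1/1 = 5/1
7 + 1/(5/1) = 7 + 1/5 = 36/5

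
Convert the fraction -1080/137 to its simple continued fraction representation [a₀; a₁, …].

[-8; 8, 1, 1, 3, 2]

-1080 = -8·137 + 16, so a_0 = -8
137 = 8·16 + 9, so a_1 = 8
16 = 1·9 + 7, so a_2 = 1
9 = 1·7 + 2, so a_3 = 1
7 = 3·2 + 1, so a_4 = 3
2 = 2·1 + 0, so a_5 = 2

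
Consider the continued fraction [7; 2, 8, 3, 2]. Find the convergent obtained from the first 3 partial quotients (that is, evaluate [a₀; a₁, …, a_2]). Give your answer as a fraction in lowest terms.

127/17

Start with 8.
2 + 1/(8/1) = 2 + 1/8 = 17/8
7 + 1/(17/8) = 7 + 8/17 = 127/17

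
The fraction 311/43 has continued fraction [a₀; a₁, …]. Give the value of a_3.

311 ÷ 43 → quotient 7, remainder 10
43 ÷ 10 → quotient 4, remainder 3
10 ÷ 3 → quotient 3, remainder 1
3 ÷ 1 → quotient 3, remainder 0

3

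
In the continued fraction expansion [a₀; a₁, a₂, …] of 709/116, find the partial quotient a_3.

Repeatedly divide and take the remainder:
⌊709/116⌋ = 6, remainder 13
⌊116/13⌋ = 8, remainder 12
⌊13/12⌋ = 1, remainder 1
⌊12/1⌋ = 12, remainder 0

12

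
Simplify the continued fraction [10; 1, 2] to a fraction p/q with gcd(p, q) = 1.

a_0 = 10: 10/1
a_1 = 1: 11/1
a_2 = 2: 32/3

32/3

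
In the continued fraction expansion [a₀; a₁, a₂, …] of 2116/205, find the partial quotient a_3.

2116 = 10·205 + 66, so a_0 = 10
205 = 3·66 + 7, so a_1 = 3
66 = 9·7 + 3, so a_2 = 9
7 = 2·3 + 1, so a_3 = 2

2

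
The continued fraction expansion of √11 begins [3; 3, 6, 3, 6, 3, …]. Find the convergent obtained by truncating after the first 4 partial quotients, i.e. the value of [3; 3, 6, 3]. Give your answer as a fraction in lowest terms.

199/60

Start with 3.
6 + 1/(3/1) = 6 + 1/3 = 19/3
3 + 1/(19/3) = 3 + 3/19 = 60/19
3 + 1/(60/19) = 3 + 19/60 = 199/60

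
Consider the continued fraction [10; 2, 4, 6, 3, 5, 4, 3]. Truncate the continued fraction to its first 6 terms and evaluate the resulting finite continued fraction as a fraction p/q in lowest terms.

a_0 = 10: 10/1
a_1 = 2: 21/2
a_2 = 4: 94/9
a_3 = 6: 585/56
a_4 = 3: 1849/177
a_5 = 5: 9830/941

9830/941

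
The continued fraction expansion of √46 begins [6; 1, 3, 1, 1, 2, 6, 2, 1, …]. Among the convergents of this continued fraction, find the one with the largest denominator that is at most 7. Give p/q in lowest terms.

34/5

a_0 = 6: 6/1  (≤ bound)
a_1 = 1: 7/1  (≤ bound)
a_2 = 3: 27/4  (≤ bound)
a_3 = 1: 34/5  (≤ bound)
a_4 = 1: 61/9  (> 7, stop)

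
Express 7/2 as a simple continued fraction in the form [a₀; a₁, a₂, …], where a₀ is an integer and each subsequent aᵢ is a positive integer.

7 = 3·2 + 1, so a_0 = 3
2 = 2·1 + 0, so a_1 = 2

[3; 2]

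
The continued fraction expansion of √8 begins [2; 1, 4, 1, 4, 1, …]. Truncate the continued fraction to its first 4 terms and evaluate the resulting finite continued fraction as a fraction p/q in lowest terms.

Start with 1.
4 + 1/(1/1) = 4 + 1/1 = 5/1
1 + 1/(5/1) = 1 + 1/5 = 6/5
2 + 1/(6/5) = 2 + 5/6 = 17/6

17/6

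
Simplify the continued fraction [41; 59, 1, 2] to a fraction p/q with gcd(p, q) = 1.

7342/179

Collapse the nested fraction from the inside out:
Start with 2.
1 + 1/(2/1) = 1 + 1/2 = 3/2
59 + 1/(3/2) = 59 + 2/3 = 179/3
41 + 1/(179/3) = 41 + 3/179 = 7342/179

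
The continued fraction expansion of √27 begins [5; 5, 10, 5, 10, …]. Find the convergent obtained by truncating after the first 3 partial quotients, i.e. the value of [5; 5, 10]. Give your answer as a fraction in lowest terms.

a_0 = 5: 5/1
a_1 = 5: 26/5
a_2 = 10: 265/51

265/51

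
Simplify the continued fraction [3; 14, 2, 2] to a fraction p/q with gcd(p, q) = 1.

Start with 2.
2 + 1/(2/1) = 2 + 1/2 = 5/2
14 + 1/(5/2) = 14 + 2/5 = 72/5
3 + 1/(72/5) = 3 + 5/72 = 221/72

221/72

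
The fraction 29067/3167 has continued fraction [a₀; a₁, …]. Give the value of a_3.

Repeatedly divide and take the remainder:
⌊29067/3167⌋ = 9, remainder 564
⌊3167/564⌋ = 5, remainder 347
⌊564/347⌋ = 1, remainder 217
⌊347/217⌋ = 1, remainder 130

1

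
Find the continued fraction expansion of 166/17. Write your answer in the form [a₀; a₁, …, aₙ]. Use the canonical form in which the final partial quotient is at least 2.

⌊166/17⌋ = 9, remainder 13
⌊17/13⌋ = 1, remainder 4
⌊13/4⌋ = 3, remainder 1
⌊4/1⌋ = 4, remainder 0

[9; 1, 3, 4]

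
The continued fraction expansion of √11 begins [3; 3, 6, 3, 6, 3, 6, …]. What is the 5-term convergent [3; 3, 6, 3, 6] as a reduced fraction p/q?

Start with 6.
3 + 1/(6/1) = 3 + 1/6 = 19/6
6 + 1/(19/6) = 6 + 6/19 = 120/19
3 + 1/(120/19) = 3 + 19/120 = 379/120
3 + 1/(379/120) = 3 + 120/379 = 1257/379

1257/379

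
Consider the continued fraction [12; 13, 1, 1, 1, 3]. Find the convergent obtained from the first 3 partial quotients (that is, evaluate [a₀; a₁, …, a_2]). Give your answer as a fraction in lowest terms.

169/14

Start with 1.
13 + 1/(1/1) = 13 + 1/1 = 14/1
12 + 1/(14/1) = 12 + 1/14 = 169/14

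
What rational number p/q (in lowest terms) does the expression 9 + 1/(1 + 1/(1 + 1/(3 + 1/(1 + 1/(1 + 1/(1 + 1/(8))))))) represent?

Start with 8.
1 + 1/(8/1) = 1 + 1/8 = 9/8
1 + 1/(9/8) = 1 + 8/9 = 17/9
1 + 1/(17/9) = 1 + 9/17 = 26/17
3 + 1/(26/17) = 3 + 17/26 = 95/26
1 + 1/(95/26) = 1 + 26/95 = 121/95
1 + 1/(121/95) = 1 + 95/121 = 216/121
9 + 1/(216/121) = 9 + 121/216 = 2065/216

2065/216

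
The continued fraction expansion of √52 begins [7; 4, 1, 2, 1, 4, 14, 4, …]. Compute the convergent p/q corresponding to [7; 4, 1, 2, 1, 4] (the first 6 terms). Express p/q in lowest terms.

Start with 4.
1 + 1/(4/1) = 1 + 1/4 = 5/4
2 + 1/(5/4) = 2 + 4/5 = 14/5
1 + 1/(14/5) = 1 + 5/14 = 19/14
4 + 1/(19/14) = 4 + 14/19 = 90/19
7 + 1/(90/19) = 7 + 19/90 = 649/90

649/90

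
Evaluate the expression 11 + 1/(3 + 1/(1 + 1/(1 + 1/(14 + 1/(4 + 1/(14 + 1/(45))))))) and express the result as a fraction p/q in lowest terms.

a_0 = 11: 11/1
a_1 = 3: 34/3
a_2 = 1: 45/4
a_3 = 1: 79/7
a_4 = 14: 1151/102
a_5 = 4: 4683/415
a_6 = 14: 66713/5912
a_7 = 45: 3006768/266455

3006768/266455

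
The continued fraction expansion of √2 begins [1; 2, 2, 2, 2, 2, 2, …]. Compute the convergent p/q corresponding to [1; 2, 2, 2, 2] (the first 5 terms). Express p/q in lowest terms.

Start with 2.
2 + 1/(2/1) = 2 + 1/2 = 5/2
2 + 1/(5/2) = 2 + 2/5 = 12/5
2 + 1/(12/5) = 2 + 5/12 = 29/12
1 + 1/(29/12) = 1 + 12/29 = 41/29

41/29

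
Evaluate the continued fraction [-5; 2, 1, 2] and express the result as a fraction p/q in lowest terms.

-37/8

a_0 = -5: -5/1
a_1 = 2: -9/2
a_2 = 1: -14/3
a_3 = 2: -37/8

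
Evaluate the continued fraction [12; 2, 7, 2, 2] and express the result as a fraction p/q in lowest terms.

Build up convergents one term at a time:
a_0 = 12: 12/1
a_1 = 2: 25/2
a_2 = 7: 187/15
a_3 = 2: 399/32
a_4 = 2: 985/79

985/79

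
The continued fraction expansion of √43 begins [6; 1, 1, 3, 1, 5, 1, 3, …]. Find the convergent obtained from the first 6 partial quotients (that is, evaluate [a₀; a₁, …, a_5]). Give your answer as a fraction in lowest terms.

a_0 = 6: 6/1
a_1 = 1: 7/1
a_2 = 1: 13/2
a_3 = 3: 46/7
a_4 = 1: 59/9
a_5 = 5: 341/52

341/52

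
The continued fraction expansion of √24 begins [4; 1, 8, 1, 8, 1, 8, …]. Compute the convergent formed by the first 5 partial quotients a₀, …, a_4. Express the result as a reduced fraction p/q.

436/89

Compute successive convergents:
a_0 = 4: 4/1
a_1 = 1: 5/1
a_2 = 8: 44/9
a_3 = 1: 49/10
a_4 = 8: 436/89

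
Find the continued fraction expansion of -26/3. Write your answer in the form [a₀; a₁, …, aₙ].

[-9; 3]

⌊-26/3⌋ = -9, remainder 1
⌊3/1⌋ = 3, remainder 0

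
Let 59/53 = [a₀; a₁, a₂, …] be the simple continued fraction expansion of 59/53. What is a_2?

1

59 ÷ 53 → quotient 1, remainder 6
53 ÷ 6 → quotient 8, remainder 5
6 ÷ 5 → quotient 1, remainder 1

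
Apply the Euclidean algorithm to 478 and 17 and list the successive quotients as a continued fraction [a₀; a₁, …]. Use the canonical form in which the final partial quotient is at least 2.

478 = 28·17 + 2, so a_0 = 28
17 = 8·2 + 1, so a_1 = 8
2 = 2·1 + 0, so a_2 = 2

[28; 8, 2]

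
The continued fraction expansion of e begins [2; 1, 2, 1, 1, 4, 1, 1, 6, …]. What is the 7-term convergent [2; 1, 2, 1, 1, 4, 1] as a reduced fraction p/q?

a_0 = 2: 2/1
a_1 = 1: 3/1
a_2 = 2: 8/3
a_3 = 1: 11/4
a_4 = 1: 19/7
a_5 = 4: 87/32
a_6 = 1: 106/39

106/39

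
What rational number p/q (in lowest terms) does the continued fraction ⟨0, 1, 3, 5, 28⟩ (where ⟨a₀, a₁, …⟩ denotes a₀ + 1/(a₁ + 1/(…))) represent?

Compute successive convergents:
a_0 = 0: 0/1
a_1 = 1: 1/1
a_2 = 3: 3/4
a_3 = 5: 16/21
a_4 = 28: 451/592

451/592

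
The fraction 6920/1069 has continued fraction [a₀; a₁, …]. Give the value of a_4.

7

6920 ÷ 1069 → quotient 6, remainder 506
1069 ÷ 506 → quotient 2, remainder 57
506 ÷ 57 → quotient 8, remainder 50
57 ÷ 50 → quotient 1, remainder 7
50 ÷ 7 → quotient 7, remainder 1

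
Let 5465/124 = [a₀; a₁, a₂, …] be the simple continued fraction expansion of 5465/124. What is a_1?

5465 = 44·124 + 9, so a_0 = 44
124 = 13·9 + 7, so a_1 = 13

13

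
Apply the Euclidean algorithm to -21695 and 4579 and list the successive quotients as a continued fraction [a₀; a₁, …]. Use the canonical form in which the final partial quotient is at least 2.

-21695 = -5·4579 + 1200, so a_0 = -5
4579 = 3·1200 + 979, so a_1 = 3
1200 = 1·979 + 221, so a_2 = 1
979 = 4·221 + 95, so a_3 = 4
221 = 2·95 + 31, so a_4 = 2
95 = 3·31 + 2, so a_5 = 3
31 = 15·2 + 1, so a_6 = 15
2 = 2·1 + 0, so a_7 = 2

[-5; 3, 1, 4, 2, 3, 15, 2]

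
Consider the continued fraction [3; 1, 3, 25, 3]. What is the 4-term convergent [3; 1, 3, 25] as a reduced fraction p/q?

379/101

Compute successive convergents:
a_0 = 3: 3/1
a_1 = 1: 4/1
a_2 = 3: 15/4
a_3 = 25: 379/101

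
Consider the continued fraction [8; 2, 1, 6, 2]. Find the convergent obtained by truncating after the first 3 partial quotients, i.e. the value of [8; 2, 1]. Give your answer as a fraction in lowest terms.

Start with 1.
2 + 1/(1/1) = 2 + 1/1 = 3/1
8 + 1/(3/1) = 8 + 1/3 = 25/3

25/3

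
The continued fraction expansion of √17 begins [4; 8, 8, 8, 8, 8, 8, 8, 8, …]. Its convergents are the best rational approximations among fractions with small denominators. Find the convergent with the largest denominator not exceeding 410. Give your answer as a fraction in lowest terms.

List convergents until the denominator exceeds the bound:
a_0 = 4: 4/1  (≤ bound)
a_1 = 8: 33/8  (≤ bound)
a_2 = 8: 268/65  (≤ bound)
a_3 = 8: 2177/528  (> 410, stop)

268/65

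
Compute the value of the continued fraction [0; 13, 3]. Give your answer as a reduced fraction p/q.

3/40

a_0 = 0: 0/1
a_1 = 13: 1/13
a_2 = 3: 3/40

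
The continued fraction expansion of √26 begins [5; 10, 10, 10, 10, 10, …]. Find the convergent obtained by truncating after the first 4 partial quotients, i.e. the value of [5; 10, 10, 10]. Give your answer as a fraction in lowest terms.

5201/1020

a_0 = 5: 5/1
a_1 = 10: 51/10
a_2 = 10: 515/101
a_3 = 10: 5201/1020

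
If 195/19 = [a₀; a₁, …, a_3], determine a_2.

1

195 = 10·19 + 5, so a_0 = 10
19 = 3·5 + 4, so a_1 = 3
5 = 1·4 + 1, so a_2 = 1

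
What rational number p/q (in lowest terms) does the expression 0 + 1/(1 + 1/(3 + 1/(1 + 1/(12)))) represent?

Start with 12.
1 + 1/(12/1) = 1 + 1/12 = 13/12
3 + 1/(13/12) = 3 + 12/13 = 51/13
1 + 1/(51/13) = 1 + 13/51 = 64/51
0 + 1/(64/51) = 0 + 51/64 = 51/64

51/64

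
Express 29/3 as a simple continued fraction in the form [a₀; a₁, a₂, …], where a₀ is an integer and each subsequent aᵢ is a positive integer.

[9; 1, 2]

29 = 9·3 + 2, so a_0 = 9
3 = 1·2 + 1, so a_1 = 1
2 = 2·1 + 0, so a_2 = 2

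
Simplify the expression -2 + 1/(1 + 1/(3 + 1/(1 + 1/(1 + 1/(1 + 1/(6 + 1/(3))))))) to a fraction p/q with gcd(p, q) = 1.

-356/293

Start with 3.
6 + 1/(3/1) = 6 + 1/3 = 19/3
1 + 1/(19/3) = 1 + 3/19 = 22/19
1 + 1/(22/19) = 1 + 19/22 = 41/22
1 + 1/(41/22) = 1 + 22/41 = 63/41
3 + 1/(63/41) = 3 + 41/63 = 230/63
1 + 1/(230/63) = 1 + 63/230 = 293/230
-2 + 1/(293/230) = -2 + 230/293 = -356/293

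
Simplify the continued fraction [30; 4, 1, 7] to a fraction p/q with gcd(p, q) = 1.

1178/39

Collapse the nested fraction from the inside out:
Start with 7.
1 + 1/(7/1) = 1 + 1/7 = 8/7
4 + 1/(8/7) = 4 + 7/8 = 39/8
30 + 1/(39/8) = 30 + 8/39 = 1178/39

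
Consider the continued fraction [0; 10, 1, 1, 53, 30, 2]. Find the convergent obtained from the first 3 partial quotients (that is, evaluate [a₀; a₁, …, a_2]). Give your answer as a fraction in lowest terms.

Use the convergent recurrence hₖ = aₖ·hₖ₋₁ + hₖ₋₂ (and likewise for the denominators kₖ):
a_0 = 0: 0/1
a_1 = 10: 1/10
a_2 = 1: 1/11

1/11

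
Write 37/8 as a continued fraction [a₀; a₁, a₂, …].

37 ÷ 8 → quotient 4, remainder 5
8 ÷ 5 → quotient 1, remainder 3
5 ÷ 3 → quotient 1, remainder 2
3 ÷ 2 → quotient 1, remainder 1
2 ÷ 1 → quotient 2, remainder 0

[4; 1, 1, 1, 2]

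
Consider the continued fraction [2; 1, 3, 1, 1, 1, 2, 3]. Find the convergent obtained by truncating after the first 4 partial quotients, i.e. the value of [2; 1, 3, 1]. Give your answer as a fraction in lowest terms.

Starting at the tail and folding back:
Start with 1.
3 + 1/(1/1) = 3 + 1/1 = 4/1
1 + 1/(4/1) = 1 + 1/4 = 5/4
2 + 1/(5/4) = 2 + 4/5 = 14/5

14/5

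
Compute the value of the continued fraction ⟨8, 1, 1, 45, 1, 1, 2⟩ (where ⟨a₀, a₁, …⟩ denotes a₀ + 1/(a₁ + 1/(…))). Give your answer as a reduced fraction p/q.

a_0 = 8: 8/1
a_1 = 1: 9/1
a_2 = 1: 17/2
a_3 = 45: 774/91
a_4 = 1: 791/93
a_5 = 1: 1565/184
a_6 = 2: 3921/461

3921/461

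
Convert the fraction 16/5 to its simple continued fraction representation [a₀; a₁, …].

Apply division with remainder until the remainder is 0:
16 ÷ 5 → quotient 3, remainder 1
5 ÷ 1 → quotient 5, remainder 0

[3; 5]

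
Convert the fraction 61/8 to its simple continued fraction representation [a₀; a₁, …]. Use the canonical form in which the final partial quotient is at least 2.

[7; 1, 1, 1, 2]

61 = 7·8 + 5, so a_0 = 7
8 = 1·5 + 3, so a_1 = 1
5 = 1·3 + 2, so a_2 = 1
3 = 1·2 + 1, so a_3 = 1
2 = 2·1 + 0, so a_4 = 2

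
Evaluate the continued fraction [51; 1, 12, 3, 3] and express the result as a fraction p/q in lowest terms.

Start with 3.
3 + 1/(3/1) = 3 + 1/3 = 10/3
12 + 1/(10/3) = 12 + 3/10 = 123/10
1 + 1/(123/10) = 1 + 10/123 = 133/123
51 + 1/(133/123) = 51 + 123/133 = 6906/133

6906/133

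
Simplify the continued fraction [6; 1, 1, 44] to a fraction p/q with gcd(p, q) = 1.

Collapse the nested fraction from the inside out:
Start with 44.
1 + 1/(44/1) = 1 + 1/44 = 45/44
1 + 1/(45/44) = 1 + 44/45 = 89/45
6 + 1/(89/45) = 6 + 45/89 = 579/89

579/89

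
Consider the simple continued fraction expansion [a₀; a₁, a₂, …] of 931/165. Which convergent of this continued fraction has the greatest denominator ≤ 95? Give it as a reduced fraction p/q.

79/14

a_0 = 5: 5/1  (≤ bound)
a_1 = 1: 6/1  (≤ bound)
a_2 = 1: 11/2  (≤ bound)
a_3 = 1: 17/3  (≤ bound)
a_4 = 3: 62/11  (≤ bound)
a_5 = 1: 79/14  (≤ bound)
a_6 = 11: 931/165  (> 95, stop)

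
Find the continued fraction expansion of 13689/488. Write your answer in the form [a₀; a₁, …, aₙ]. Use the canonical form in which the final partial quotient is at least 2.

[28; 19, 1, 1, 12]

Apply division with remainder until the remainder is 0:
⌊13689/488⌋ = 28, remainder 25
⌊488/25⌋ = 19, remainder 13
⌊25/13⌋ = 1, remainder 12
⌊13/12⌋ = 1, remainder 1
⌊12/1⌋ = 12, remainder 0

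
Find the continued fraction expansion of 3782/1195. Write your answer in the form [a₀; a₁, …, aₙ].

[3; 6, 15, 6, 2]

Run the Euclidean algorithm, recording each quotient:
3782 ÷ 1195 → quotient 3, remainder 197
1195 ÷ 197 → quotient 6, remainder 13
197 ÷ 13 → quotient 15, remainder 2
13 ÷ 2 → quotient 6, remainder 1
2 ÷ 1 → quotient 2, remainder 0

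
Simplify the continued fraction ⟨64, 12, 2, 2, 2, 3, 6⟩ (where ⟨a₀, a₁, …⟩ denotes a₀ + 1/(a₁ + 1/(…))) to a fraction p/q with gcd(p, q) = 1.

Start with 6.
3 + 1/(6/1) = 3 + 1/6 = 19/6
2 + 1/(19/6) = 2 + 6/19 = 44/19
2 + 1/(44/19) = 2 + 19/44 = 107/44
2 + 1/(107/44) = 2 + 44/107 = 258/107
12 + 1/(258/107) = 12 + 107/258 = 3203/258
64 + 1/(3203/258) = 64 + 258/3203 = 205250/3203

205250/3203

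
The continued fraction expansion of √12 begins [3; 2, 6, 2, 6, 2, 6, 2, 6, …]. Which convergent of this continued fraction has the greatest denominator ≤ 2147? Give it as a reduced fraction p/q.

1351/390

List convergents until the denominator exceeds the bound:
a_0 = 3: 3/1  (≤ bound)
a_1 = 2: 7/2  (≤ bound)
a_2 = 6: 45/13  (≤ bound)
a_3 = 2: 97/28  (≤ bound)
a_4 = 6: 627/181  (≤ bound)
a_5 = 2: 1351/390  (≤ bound)
a_6 = 6: 8733/2521  (> 2147, stop)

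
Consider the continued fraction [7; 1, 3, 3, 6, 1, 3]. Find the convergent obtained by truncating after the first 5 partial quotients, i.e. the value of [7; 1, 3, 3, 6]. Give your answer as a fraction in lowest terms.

637/82

Build up convergents one term at a time:
a_0 = 7: 7/1
a_1 = 1: 8/1
a_2 = 3: 31/4
a_3 = 3: 101/13
a_4 = 6: 637/82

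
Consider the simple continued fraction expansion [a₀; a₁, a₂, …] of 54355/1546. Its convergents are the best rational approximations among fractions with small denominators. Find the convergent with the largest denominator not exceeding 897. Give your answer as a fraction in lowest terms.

a_0 = 35: 35/1  (≤ bound)
a_1 = 6: 211/6  (≤ bound)
a_2 = 3: 668/19  (≤ bound)
a_3 = 4: 2883/82  (≤ bound)
a_4 = 2: 6434/183  (≤ bound)
a_5 = 8: 54355/1546  (> 897, stop)

6434/183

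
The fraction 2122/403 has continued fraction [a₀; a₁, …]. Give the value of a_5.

1

Repeatedly divide and take the remainder:
2122 ÷ 403 → quotient 5, remainder 107
403 ÷ 107 → quotient 3, remainder 82
107 ÷ 82 → quotient 1, remainder 25
82 ÷ 25 → quotient 3, remainder 7
25 ÷ 7 → quotient 3, remainder 4
7 ÷ 4 → quotient 1, remainder 3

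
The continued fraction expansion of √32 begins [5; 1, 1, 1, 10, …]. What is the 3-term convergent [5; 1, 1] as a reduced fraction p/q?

Collapse the nested fraction from the inside out:
Start with 1.
1 + 1/(1/1) = 1 + 1/1 = 2/1
5 + 1/(2/1) = 5 + 1/2 = 11/2

11/2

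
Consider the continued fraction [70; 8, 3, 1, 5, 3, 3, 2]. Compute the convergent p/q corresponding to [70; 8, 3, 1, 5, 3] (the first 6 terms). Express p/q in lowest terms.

Compute successive convergents:
a_0 = 70: 70/1
a_1 = 8: 561/8
a_2 = 3: 1753/25
a_3 = 1: 2314/33
a_4 = 5: 13323/190
a_5 = 3: 42283/603

42283/603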